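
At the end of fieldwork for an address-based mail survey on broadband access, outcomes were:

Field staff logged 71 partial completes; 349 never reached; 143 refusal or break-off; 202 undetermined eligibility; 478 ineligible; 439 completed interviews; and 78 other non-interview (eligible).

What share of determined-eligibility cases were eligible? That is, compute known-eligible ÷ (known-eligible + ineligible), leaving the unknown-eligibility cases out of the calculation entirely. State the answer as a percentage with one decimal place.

Determined eligible = 439 + 71 + 143 + 349 + 78 = 1080
e = 1080 / (1080 + 478) = 1080 / 1558 = 0.6932

69.3%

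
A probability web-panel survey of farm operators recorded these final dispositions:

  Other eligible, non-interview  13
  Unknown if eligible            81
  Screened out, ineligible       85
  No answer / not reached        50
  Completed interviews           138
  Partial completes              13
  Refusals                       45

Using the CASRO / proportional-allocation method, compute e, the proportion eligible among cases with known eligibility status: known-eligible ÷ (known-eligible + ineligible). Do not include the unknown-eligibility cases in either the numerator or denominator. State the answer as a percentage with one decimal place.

75.3%

Eligible (known) = 138 + 13 + 45 + 50 + 13 = 259
e = 259 / (259 + 85) = 259 / 344 = 0.7529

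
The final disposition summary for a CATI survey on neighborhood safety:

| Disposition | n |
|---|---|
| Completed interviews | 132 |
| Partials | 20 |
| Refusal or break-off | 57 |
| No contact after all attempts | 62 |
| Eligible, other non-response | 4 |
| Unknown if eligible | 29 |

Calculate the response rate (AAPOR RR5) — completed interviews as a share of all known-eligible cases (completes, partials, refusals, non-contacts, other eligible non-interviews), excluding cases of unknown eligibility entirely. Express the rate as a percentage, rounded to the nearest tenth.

48.0%

Numerator = 132
Base = 132 + 20 + 57 + 62 + 4 = 275
RR5 = 132 / 275 = 0.4800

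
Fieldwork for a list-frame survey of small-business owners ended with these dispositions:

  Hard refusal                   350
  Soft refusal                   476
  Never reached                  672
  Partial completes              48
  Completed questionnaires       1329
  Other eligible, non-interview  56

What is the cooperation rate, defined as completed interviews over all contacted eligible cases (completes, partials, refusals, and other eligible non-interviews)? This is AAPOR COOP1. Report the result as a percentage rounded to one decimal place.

Declined to participate = 350 + 476 = 826
Numerator: 1329
Base: 1329 + 48 + 826 + 56 = 2259
COOP1 = 1329 / 2259 = 0.5883

58.8%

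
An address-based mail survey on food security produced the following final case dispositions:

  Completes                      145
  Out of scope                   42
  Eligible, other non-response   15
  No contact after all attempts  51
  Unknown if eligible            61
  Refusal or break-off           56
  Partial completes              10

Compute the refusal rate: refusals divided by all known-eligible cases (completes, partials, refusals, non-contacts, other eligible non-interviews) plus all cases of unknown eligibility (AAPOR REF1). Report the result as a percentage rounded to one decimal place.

Top = 56
Base = 145 + 10 + 56 + 51 + 15 + 61 = 338
REF1 = 56 / 338 = 0.1657

16.6%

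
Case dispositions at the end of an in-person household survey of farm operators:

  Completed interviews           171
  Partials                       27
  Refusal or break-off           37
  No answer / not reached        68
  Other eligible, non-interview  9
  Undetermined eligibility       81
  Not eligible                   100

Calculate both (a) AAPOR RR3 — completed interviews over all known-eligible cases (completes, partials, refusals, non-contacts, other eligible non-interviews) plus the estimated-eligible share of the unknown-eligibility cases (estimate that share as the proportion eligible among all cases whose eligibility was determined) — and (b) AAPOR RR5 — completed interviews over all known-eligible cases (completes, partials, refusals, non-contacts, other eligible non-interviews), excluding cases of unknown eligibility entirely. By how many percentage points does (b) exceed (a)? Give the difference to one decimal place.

9.0

Num = 171
Determined eligible = 171 + 27 + 37 + 68 + 9 = 312
e = 312 / (312 + 100) = 312 / 412 = 0.7573
Eligible share of unknowns = 0.7573 × 81 = 61.34
Base = 312 + 61.34 = 373.34
RR3 = 171 / 373.34 = 0.4580
Base = 171 + 27 + 37 + 68 + 9 = 312
RR5 = 171 / 312 = 0.5481
Difference = 54.81 − 45.80 = 9.01 percentage points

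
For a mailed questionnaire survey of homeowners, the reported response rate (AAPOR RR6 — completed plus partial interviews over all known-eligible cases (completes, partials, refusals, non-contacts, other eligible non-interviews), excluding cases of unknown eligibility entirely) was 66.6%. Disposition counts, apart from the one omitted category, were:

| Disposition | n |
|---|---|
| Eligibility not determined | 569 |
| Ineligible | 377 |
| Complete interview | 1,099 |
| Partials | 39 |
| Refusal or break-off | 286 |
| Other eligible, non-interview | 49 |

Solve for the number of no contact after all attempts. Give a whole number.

236

Top → 1099 + 39 = 1138
RR6 = 1138 / D = 0.666
D = 1138 / 0.666 = 1708.7
Other denominator terms total 1473
no contact after all attempts = 1708.7 − 1473 ≈ 236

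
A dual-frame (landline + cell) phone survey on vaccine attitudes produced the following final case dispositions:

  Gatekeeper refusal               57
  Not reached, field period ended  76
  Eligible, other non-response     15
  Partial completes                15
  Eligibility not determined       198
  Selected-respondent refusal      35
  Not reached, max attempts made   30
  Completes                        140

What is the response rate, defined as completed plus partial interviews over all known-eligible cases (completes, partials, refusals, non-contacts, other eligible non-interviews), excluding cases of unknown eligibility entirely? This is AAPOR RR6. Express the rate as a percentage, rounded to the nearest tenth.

Refusal or break-off = 57 + 35 = 92
No answer / not reached = 76 + 30 = 106
Top: 140 + 15 = 155
Denom: 140 + 15 + 92 + 106 + 15 = 368
RR6 = 155 / 368 = 0.4212

42.1%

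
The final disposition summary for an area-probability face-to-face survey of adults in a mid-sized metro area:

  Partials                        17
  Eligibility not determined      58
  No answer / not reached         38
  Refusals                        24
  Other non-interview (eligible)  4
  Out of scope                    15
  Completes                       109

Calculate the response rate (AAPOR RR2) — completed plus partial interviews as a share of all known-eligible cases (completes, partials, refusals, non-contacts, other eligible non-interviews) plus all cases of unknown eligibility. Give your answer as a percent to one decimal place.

Top → 109 + 17 = 126
Denominator → 109 + 17 + 24 + 38 + 4 + 58 = 250
RR2 = 126 / 250 = 0.5040

50.4%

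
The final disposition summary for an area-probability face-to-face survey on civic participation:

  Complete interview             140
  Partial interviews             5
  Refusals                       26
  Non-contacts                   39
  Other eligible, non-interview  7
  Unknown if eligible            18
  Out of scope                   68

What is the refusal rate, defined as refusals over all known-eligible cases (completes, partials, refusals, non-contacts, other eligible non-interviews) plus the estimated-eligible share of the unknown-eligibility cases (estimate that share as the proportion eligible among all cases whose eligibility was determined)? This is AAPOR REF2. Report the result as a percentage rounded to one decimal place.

11.3%

Numerator = 26
Determined eligible = 140 + 5 + 26 + 39 + 7 = 217
e = 217 / (217 + 68) = 217 / 285 = 0.7614
Estimated eligible among unknowns = 0.7614 × 18 = 13.71
Denominator = 217 + 13.71 = 230.71
REF2 = 26 / 230.71 = 0.1127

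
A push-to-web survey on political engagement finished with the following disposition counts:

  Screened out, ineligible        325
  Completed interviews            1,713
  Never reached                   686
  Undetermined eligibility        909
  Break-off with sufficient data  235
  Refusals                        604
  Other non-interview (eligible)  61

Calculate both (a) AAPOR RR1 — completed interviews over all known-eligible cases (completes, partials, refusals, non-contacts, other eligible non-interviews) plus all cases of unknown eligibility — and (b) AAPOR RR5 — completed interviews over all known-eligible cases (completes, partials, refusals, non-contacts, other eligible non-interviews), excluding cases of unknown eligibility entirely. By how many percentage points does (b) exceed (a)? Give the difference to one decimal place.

11.2

Top = 1713
Denominator = 1713 + 235 + 604 + 686 + 61 + 909 = 4208
RR1 = 1713 / 4208 = 0.4071
Denominator = 1713 + 235 + 604 + 686 + 61 = 3299
RR5 = 1713 / 3299 = 0.5192
Difference = 51.92 − 40.71 = 11.21 percentage points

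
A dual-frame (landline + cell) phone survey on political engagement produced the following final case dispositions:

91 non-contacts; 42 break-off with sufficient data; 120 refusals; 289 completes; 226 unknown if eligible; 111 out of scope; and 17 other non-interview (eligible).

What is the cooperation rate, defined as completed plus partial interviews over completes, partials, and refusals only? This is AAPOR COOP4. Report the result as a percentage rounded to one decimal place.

Numerator: 289 + 42 = 331
Base: 289 + 42 + 120 = 451
COOP4 = 331 / 451 = 0.7339

73.4%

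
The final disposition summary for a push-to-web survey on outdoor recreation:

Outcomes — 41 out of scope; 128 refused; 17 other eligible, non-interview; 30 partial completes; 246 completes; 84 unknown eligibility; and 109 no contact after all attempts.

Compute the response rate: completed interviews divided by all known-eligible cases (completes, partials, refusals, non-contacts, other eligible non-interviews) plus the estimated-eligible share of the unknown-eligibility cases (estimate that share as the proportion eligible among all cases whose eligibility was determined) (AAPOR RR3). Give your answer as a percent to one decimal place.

40.5%

Num = 246
Determined eligible = 246 + 30 + 128 + 109 + 17 = 530
e = 530 / (530 + 41) = 530 / 571 = 0.9282
e × U = 0.9282 × 84 = 77.97
Denom = 530 + 77.97 = 607.97
RR3 = 246 / 607.97 = 0.4046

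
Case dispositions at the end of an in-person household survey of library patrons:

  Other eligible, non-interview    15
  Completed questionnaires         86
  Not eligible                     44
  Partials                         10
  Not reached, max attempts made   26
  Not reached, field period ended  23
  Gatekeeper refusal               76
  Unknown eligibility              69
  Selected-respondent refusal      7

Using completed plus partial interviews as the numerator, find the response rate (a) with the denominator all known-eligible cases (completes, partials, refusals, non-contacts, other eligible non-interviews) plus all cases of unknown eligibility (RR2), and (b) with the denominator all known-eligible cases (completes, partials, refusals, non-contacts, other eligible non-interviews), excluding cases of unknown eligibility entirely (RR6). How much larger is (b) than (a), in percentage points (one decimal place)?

Refusals = 76 + 7 = 83
Non-contacts = 23 + 26 = 49
Numerator: 86 + 10 = 96
Denominator: 86 + 10 + 83 + 49 + 15 + 69 = 312
RR2 = 96 / 312 = 0.3077
Denominator: 86 + 10 + 83 + 49 + 15 = 243
RR6 = 96 / 243 = 0.3951
Difference = 39.51 − 30.77 = 8.74 percentage points

8.7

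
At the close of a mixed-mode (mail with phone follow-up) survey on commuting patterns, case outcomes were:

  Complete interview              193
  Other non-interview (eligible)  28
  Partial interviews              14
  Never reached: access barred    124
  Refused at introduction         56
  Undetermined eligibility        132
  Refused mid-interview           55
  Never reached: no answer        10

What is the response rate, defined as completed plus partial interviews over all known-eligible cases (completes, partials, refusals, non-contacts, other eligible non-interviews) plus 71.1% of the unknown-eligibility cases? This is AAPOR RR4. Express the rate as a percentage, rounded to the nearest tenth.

36.1%

Refused = 56 + 55 = 111
No contact after all attempts = 10 + 124 = 134
Num → 193 + 14 = 207
Known eligible → 193 + 14 + 111 + 134 + 28 = 480
Estimated eligible among unknowns → 0.7110 × 132 = 93.85
Denom → 480 + 93.85 = 573.85
RR4 = 207 / 573.85 = 0.3607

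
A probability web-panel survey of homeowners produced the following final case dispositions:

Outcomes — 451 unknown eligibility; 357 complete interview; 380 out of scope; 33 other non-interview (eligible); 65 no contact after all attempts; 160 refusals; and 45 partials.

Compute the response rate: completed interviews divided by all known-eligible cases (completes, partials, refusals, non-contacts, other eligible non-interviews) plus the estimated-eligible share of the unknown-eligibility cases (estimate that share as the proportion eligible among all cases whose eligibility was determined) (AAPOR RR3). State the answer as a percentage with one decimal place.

37.7%

Num → 357
Eligible (known) → 357 + 45 + 160 + 65 + 33 = 660
e = 660 / (660 + 380) = 660 / 1040 = 0.6346
Estimated eligible among unknowns → 0.6346 × 451 = 286.20
Base → 660 + 286.20 = 946.20
RR3 = 357 / 946.20 = 0.3773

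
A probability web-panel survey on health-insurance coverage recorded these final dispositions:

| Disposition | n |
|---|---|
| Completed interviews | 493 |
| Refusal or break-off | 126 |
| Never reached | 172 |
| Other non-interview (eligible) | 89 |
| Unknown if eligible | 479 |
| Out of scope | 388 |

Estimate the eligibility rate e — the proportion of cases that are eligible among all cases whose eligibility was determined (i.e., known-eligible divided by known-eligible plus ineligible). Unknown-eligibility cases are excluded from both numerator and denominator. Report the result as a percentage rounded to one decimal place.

Eligible (known): 493 + 126 + 172 + 89 = 880
e = 880 / (880 + 388) = 880 / 1268 = 0.6940

69.4%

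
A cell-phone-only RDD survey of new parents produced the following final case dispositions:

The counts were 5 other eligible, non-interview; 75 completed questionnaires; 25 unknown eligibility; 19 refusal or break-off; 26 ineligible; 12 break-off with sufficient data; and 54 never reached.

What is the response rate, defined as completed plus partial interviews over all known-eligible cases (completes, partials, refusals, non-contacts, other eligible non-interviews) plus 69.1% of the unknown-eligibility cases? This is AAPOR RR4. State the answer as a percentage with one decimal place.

Numerator = 75 + 12 = 87
Determined eligible = 75 + 12 + 19 + 54 + 5 = 165
Estimated eligible among unknowns = 0.6910 × 25 = 17.27
Base = 165 + 17.27 = 182.27
RR4 = 87 / 182.27 = 0.4773

47.7%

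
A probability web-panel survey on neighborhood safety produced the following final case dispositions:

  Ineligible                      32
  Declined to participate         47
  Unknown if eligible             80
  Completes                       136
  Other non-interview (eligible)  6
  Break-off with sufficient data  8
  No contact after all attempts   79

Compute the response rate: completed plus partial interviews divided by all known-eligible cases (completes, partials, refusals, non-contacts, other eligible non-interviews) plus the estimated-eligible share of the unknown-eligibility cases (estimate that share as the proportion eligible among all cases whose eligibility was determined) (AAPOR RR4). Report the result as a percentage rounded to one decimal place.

41.4%

Top: 136 + 8 = 144
Known eligible: 136 + 8 + 47 + 79 + 6 = 276
e = 276 / (276 + 32) = 276 / 308 = 0.8961
Eligible share of unknowns: 0.8961 × 80 = 71.69
Denom: 276 + 71.69 = 347.69
RR4 = 144 / 347.69 = 0.4142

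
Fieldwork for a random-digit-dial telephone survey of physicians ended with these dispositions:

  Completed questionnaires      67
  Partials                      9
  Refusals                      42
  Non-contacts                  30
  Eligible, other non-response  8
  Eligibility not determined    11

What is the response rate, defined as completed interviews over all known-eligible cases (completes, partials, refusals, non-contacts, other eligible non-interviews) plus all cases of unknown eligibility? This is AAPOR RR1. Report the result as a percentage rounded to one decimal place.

40.1%

Numerator = 67
Denominator = 67 + 9 + 42 + 30 + 8 + 11 = 167
RR1 = 67 / 167 = 0.4012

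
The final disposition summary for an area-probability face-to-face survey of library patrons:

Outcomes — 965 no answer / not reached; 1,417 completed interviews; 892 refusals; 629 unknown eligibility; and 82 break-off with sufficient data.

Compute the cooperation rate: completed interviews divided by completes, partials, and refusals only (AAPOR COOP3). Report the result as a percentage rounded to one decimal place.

Numerator = 1417
Denom = 1417 + 82 + 892 = 2391
COOP3 = 1417 / 2391 = 0.5926

59.3%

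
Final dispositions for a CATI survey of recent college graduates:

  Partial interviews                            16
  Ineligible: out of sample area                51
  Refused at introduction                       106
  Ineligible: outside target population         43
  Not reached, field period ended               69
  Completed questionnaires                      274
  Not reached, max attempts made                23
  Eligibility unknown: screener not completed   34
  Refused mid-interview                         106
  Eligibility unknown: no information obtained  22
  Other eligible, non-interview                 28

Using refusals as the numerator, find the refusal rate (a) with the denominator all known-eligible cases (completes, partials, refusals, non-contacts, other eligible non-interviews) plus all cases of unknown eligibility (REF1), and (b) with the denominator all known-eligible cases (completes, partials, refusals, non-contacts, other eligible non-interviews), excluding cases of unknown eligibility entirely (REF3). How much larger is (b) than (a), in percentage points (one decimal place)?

2.8

Declined to participate = 106 + 106 = 212
Never reached = 69 + 23 = 92
Unknown if eligible = 34 + 22 = 56
Out of scope = 43 + 51 = 94
Top = 212
Base = 274 + 16 + 212 + 92 + 28 + 56 = 678
REF1 = 212 / 678 = 0.3127
Base = 274 + 16 + 212 + 92 + 28 = 622
REF3 = 212 / 622 = 0.3408
Difference = 34.08 − 31.27 = 2.81 percentage points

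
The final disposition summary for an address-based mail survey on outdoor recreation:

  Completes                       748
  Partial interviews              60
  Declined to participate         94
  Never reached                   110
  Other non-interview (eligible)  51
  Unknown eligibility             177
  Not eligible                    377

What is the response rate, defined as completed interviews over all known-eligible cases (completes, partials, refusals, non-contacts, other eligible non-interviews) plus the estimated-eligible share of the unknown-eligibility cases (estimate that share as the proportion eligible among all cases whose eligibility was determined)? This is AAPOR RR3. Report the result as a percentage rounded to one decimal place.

Num: 748
Known eligible: 748 + 60 + 94 + 110 + 51 = 1063
e = 1063 / (1063 + 377) = 1063 / 1440 = 0.7382
Eligible share of unknowns: 0.7382 × 177 = 130.66
Denom: 1063 + 130.66 = 1193.66
RR3 = 748 / 1193.66 = 0.6266

62.7%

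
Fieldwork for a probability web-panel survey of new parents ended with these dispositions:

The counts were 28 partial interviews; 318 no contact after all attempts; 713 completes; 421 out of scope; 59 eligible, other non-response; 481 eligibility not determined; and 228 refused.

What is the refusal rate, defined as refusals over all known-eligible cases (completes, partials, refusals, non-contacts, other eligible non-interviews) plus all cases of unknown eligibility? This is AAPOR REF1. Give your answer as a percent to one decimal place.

Num → 228
Base → 713 + 28 + 228 + 318 + 59 + 481 = 1827
REF1 = 228 / 1827 = 0.1248

12.5%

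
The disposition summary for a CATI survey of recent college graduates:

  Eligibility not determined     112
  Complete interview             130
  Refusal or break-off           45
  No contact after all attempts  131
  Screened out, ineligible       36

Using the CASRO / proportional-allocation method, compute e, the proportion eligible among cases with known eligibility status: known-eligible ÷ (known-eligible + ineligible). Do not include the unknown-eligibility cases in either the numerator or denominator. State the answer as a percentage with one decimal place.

Eligible (known) → 130 + 45 + 131 = 306
e = 306 / (306 + 36) = 306 / 342 = 0.8947

89.5%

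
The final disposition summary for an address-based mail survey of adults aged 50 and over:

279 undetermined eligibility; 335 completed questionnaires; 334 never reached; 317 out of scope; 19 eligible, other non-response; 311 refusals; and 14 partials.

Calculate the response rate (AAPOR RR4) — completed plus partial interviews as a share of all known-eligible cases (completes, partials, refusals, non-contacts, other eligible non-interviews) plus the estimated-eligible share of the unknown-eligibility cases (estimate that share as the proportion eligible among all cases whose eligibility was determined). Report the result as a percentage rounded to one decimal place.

28.5%

Num → 335 + 14 = 349
Determined eligible → 335 + 14 + 311 + 334 + 19 = 1013
e = 1013 / (1013 + 317) = 1013 / 1330 = 0.7617
Estimated eligible among unknowns → 0.7617 × 279 = 212.51
Denom → 1013 + 212.51 = 1225.51
RR4 = 349 / 1225.51 = 0.2848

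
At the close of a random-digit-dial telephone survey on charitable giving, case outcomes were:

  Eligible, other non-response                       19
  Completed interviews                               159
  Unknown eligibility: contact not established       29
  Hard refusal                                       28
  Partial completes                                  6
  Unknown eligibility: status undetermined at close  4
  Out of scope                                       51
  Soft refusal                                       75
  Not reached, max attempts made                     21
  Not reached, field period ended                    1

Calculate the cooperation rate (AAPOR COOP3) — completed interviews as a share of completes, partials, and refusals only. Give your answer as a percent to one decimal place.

59.3%

Refused = 28 + 75 = 103
No contact after all attempts = 1 + 21 = 22
Eligibility not determined = 29 + 4 = 33
Num = 159
Base = 159 + 6 + 103 = 268
COOP3 = 159 / 268 = 0.5933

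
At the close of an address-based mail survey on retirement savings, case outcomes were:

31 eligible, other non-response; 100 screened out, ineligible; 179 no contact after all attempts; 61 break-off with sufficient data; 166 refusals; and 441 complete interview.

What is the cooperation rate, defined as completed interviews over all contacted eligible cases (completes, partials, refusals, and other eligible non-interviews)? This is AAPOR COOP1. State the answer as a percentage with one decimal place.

63.1%

Num → 441
Base → 441 + 61 + 166 + 31 = 699
COOP1 = 441 / 699 = 0.6309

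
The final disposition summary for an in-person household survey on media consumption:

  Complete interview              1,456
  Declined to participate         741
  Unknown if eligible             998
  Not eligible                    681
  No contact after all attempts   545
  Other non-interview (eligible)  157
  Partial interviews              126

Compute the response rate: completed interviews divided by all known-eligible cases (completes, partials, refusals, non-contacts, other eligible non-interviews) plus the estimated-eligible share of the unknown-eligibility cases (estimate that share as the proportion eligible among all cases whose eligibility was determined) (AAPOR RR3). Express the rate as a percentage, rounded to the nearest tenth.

Top → 1456
Eligible (known) → 1456 + 126 + 741 + 545 + 157 = 3025
e = 3025 / (3025 + 681) = 3025 / 3706 = 0.8162
Eligible share of unknowns → 0.8162 × 998 = 814.57
Denom → 3025 + 814.57 = 3839.57
RR3 = 1456 / 3839.57 = 0.3792

37.9%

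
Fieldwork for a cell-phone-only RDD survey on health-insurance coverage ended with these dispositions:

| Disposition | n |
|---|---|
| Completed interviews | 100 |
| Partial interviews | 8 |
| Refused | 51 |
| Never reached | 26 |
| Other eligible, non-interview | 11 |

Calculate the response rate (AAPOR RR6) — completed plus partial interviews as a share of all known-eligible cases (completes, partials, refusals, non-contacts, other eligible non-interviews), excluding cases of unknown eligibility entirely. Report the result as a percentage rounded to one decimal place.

55.1%

Num → 100 + 8 = 108
Denom → 100 + 8 + 51 + 26 + 11 = 196
RR6 = 108 / 196 = 0.5510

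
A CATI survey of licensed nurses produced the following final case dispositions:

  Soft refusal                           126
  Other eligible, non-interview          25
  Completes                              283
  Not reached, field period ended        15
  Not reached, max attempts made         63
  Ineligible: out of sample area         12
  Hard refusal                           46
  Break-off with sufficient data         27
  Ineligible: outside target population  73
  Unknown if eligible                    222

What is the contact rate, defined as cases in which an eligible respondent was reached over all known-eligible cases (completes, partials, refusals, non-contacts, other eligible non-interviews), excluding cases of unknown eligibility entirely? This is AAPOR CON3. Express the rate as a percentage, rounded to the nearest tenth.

Refusal or break-off = 46 + 126 = 172
No contact after all attempts = 15 + 63 = 78
Out of scope = 73 + 12 = 85
Top → 283 + 27 + 172 + 25 = 507
Base → 283 + 27 + 172 + 78 + 25 = 585
CON3 = 507 / 585 = 0.8667

86.7%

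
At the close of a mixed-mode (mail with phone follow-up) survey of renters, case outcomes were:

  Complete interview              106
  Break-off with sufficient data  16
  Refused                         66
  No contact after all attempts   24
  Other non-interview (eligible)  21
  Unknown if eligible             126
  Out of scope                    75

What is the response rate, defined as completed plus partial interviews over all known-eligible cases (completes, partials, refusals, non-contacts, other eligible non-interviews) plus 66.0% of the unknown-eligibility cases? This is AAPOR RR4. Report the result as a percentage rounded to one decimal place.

Num = 106 + 16 = 122
Eligible (known) = 106 + 16 + 66 + 24 + 21 = 233
Estimated eligible among unknowns = 0.6600 × 126 = 83.16
Base = 233 + 83.16 = 316.16
RR4 = 122 / 316.16 = 0.3859

38.6%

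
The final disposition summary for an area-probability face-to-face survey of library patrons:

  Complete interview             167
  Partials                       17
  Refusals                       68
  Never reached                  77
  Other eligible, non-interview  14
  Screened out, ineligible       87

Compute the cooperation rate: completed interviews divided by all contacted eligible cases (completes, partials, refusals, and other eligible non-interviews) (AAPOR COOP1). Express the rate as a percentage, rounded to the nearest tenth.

62.8%

Num = 167
Base = 167 + 17 + 68 + 14 = 266
COOP1 = 167 / 266 = 0.6278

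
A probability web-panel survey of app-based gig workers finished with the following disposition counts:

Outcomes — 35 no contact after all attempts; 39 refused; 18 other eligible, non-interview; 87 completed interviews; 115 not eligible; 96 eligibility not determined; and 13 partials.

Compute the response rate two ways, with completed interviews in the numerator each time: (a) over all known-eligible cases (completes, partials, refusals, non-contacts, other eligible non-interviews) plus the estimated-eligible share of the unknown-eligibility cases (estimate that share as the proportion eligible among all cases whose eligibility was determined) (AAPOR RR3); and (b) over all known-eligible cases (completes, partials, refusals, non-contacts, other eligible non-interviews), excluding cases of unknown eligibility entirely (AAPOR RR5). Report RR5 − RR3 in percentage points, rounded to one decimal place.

10.8

Numerator = 87
Determined eligible = 87 + 13 + 39 + 35 + 18 = 192
e = 192 / (192 + 115) = 192 / 307 = 0.6254
Estimated eligible among unknowns = 0.6254 × 96 = 60.04
Base = 192 + 60.04 = 252.04
RR3 = 87 / 252.04 = 0.3452
Base = 87 + 13 + 39 + 35 + 18 = 192
RR5 = 87 / 192 = 0.4531
Difference = 45.31 − 34.52 = 10.79 percentage points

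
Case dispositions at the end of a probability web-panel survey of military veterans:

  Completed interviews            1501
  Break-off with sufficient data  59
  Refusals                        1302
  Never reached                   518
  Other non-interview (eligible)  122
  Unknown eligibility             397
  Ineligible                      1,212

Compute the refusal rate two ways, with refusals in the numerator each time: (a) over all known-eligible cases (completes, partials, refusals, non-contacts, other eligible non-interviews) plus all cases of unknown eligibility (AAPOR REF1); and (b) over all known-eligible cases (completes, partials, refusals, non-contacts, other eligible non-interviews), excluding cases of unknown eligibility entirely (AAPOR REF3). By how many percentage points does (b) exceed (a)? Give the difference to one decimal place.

3.8

Numerator = 1302
Denom = 1501 + 59 + 1302 + 518 + 122 + 397 = 3899
REF1 = 1302 / 3899 = 0.3339
Denom = 1501 + 59 + 1302 + 518 + 122 = 3502
REF3 = 1302 / 3502 = 0.3718
Difference = 37.18 − 33.39 = 3.79 percentage points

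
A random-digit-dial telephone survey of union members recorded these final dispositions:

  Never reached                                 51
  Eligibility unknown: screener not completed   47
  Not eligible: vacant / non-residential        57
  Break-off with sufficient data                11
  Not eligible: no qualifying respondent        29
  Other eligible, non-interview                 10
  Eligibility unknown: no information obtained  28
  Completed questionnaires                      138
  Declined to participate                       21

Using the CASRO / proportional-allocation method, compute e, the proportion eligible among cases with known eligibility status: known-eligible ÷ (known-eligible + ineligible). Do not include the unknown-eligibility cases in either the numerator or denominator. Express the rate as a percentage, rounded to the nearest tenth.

72.9%

Unknown if eligible = 47 + 28 = 75
Ineligible = 29 + 57 = 86
Eligible (known): 138 + 11 + 21 + 51 + 10 = 231
e = 231 / (231 + 86) = 231 / 317 = 0.7287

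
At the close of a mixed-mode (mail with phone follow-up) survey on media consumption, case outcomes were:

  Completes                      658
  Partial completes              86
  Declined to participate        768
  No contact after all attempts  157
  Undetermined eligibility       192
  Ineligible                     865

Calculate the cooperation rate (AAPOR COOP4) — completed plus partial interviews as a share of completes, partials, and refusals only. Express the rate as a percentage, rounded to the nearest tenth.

Top → 658 + 86 = 744
Denominator → 658 + 86 + 768 = 1512
COOP4 = 744 / 1512 = 0.4921

49.2%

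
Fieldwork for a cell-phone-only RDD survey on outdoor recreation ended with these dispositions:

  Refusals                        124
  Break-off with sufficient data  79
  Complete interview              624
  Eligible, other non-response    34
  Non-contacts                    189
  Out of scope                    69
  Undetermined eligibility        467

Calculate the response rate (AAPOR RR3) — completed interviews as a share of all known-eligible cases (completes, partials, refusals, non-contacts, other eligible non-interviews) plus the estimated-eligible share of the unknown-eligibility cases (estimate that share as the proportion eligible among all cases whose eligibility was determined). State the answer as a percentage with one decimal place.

Num: 624
Known eligible: 624 + 79 + 124 + 189 + 34 = 1050
e = 1050 / (1050 + 69) = 1050 / 1119 = 0.9383
e × U: 0.9383 × 467 = 438.19
Denom: 1050 + 438.19 = 1488.19
RR3 = 624 / 1488.19 = 0.4193

41.9%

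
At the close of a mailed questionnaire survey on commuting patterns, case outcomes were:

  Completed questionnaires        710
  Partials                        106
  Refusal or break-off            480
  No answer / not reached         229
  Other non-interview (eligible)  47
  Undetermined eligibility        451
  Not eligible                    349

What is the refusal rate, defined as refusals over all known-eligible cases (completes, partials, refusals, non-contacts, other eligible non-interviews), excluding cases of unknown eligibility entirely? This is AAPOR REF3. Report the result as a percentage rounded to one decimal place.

30.5%

Top: 480
Denom: 710 + 106 + 480 + 229 + 47 = 1572
REF3 = 480 / 1572 = 0.3053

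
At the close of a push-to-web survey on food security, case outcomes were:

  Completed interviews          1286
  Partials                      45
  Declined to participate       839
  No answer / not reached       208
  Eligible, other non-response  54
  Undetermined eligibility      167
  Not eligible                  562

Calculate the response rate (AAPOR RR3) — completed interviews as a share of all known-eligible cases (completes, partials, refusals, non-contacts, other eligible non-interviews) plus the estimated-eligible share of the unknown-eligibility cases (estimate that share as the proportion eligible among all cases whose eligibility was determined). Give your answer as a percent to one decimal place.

Num → 1286
Known eligible → 1286 + 45 + 839 + 208 + 54 = 2432
e = 2432 / (2432 + 562) = 2432 / 2994 = 0.8123
Estimated eligible among unknowns → 0.8123 × 167 = 135.65
Denominator → 2432 + 135.65 = 2567.65
RR3 = 1286 / 2567.65 = 0.5008

50.1%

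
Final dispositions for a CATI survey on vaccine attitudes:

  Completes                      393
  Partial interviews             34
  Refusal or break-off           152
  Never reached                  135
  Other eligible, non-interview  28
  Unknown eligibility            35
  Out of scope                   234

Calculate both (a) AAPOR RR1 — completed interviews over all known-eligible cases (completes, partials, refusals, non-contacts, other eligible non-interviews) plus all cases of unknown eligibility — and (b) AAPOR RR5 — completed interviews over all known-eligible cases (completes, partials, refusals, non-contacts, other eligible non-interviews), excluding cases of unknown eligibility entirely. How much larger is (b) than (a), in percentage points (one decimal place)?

2.4

Num = 393
Base = 393 + 34 + 152 + 135 + 28 + 35 = 777
RR1 = 393 / 777 = 0.5058
Base = 393 + 34 + 152 + 135 + 28 = 742
RR5 = 393 / 742 = 0.5296
Difference = 52.96 − 50.58 = 2.38 percentage points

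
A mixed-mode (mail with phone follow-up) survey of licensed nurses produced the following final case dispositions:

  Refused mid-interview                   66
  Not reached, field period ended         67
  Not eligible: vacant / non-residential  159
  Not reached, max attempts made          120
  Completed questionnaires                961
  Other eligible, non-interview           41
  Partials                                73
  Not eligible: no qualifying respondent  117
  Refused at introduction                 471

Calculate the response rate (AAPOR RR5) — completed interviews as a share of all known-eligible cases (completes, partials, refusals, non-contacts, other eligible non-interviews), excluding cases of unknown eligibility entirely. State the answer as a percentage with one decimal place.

53.4%

Refusal or break-off = 471 + 66 = 537
No contact after all attempts = 67 + 120 = 187
Screened out, ineligible = 117 + 159 = 276
Top → 961
Denominator → 961 + 73 + 537 + 187 + 41 = 1799
RR5 = 961 / 1799 = 0.5342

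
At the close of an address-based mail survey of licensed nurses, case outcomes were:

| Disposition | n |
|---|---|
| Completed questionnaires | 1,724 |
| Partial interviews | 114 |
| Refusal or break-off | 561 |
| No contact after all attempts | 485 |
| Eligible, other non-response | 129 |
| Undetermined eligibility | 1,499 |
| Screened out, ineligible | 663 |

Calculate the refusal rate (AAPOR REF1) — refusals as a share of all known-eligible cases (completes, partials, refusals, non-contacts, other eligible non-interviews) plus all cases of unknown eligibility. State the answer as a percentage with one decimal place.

12.4%

Numerator: 561
Denom: 1724 + 114 + 561 + 485 + 129 + 1499 = 4512
REF1 = 561 / 4512 = 0.1243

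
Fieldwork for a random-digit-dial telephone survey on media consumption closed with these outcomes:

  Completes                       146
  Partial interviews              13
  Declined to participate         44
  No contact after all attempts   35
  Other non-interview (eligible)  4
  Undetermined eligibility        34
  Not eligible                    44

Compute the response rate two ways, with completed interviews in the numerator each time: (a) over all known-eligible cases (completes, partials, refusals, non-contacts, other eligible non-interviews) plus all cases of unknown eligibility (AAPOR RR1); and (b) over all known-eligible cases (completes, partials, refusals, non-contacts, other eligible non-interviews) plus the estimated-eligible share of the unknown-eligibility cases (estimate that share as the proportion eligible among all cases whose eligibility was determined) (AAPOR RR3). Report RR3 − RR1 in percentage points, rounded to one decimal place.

Top → 146
Denom → 146 + 13 + 44 + 35 + 4 + 34 = 276
RR1 = 146 / 276 = 0.5290
Eligible (known) → 146 + 13 + 44 + 35 + 4 = 242
e = 242 / (242 + 44) = 242 / 286 = 0.8462
e × U → 0.8462 × 34 = 28.77
Denom → 242 + 28.77 = 270.77
RR3 = 146 / 270.77 = 0.5392
Difference = 53.92 − 52.90 = 1.02 percentage points

1.0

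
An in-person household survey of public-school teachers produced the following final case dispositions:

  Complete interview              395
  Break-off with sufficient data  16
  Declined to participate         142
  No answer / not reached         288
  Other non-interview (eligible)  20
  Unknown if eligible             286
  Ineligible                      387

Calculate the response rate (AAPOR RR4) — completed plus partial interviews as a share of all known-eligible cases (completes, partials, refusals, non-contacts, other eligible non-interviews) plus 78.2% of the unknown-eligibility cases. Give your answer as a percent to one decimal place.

37.9%

Top: 395 + 16 = 411
Known eligible: 395 + 16 + 142 + 288 + 20 = 861
e × U: 0.7820 × 286 = 223.65
Base: 861 + 223.65 = 1084.65
RR4 = 411 / 1084.65 = 0.3789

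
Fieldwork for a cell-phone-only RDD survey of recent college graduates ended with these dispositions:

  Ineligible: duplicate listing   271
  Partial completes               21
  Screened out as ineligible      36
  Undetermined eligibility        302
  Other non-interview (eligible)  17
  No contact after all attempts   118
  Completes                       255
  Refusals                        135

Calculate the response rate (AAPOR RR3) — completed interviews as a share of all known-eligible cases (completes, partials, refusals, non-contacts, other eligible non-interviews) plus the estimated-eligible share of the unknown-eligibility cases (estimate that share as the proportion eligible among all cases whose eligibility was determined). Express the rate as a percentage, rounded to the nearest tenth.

Not eligible = 36 + 271 = 307
Numerator → 255
Known eligible → 255 + 21 + 135 + 118 + 17 = 546
e = 546 / (546 + 307) = 546 / 853 = 0.6401
Estimated eligible among unknowns → 0.6401 × 302 = 193.31
Denom → 546 + 193.31 = 739.31
RR3 = 255 / 739.31 = 0.3449

34.5%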